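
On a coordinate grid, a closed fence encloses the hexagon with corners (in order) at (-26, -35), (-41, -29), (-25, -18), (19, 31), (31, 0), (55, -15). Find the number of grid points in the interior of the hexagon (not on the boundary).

The shoelace formula gives twice the area as |[(-26)·(-29) − (-41)·(-35)] + [(-41)·(-18) − (-25)·(-29)] + [(-25)·31 − 19·(-18)] + [19·0 − 31·31] + [31·(-15) − 55·0] + [55·(-35) − (-26)·(-15)]| = 4842, so the area is 2421.
The number of boundary lattice points is Σ gcd(|Δx|,|Δy|) = gcd(15,6) + gcd(16,11) + gcd(44,49) + gcd(12,31) + gcd(24,15) + gcd(81,20) = 3+1+1+1+3+1 = 10.
By Pick's theorem A = I + B/2 − 1, so I = 2421 − 10/2 + 1 = 2417.

2417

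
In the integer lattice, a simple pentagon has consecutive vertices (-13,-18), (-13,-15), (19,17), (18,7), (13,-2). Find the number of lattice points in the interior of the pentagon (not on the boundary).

The shoelace formula gives twice the area as |[(-13)·(-15) − (-13)·(-18)] + [(-13)·17 − 19·(-15)] + [19·7 − 18·17] + [18·(-2) − 13·7] + [13·(-18) − (-13)·(-2)]| = 535, so the area is 535/2.
The number of boundary lattice points is Σ gcd(|Δx|,|Δy|) = gcd(0,3) + gcd(32,32) + gcd(1,10) + gcd(5,9) + gcd(26,16) = 3+32+1+1+2 = 39.
Pick's theorem gives I = A − B/2 + 1 = 535/2 − 39/2 + 1 = 249.

249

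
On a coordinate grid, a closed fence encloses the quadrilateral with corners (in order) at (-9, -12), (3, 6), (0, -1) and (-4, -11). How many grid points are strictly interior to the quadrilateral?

The shoelace formula gives twice the area as |[(-9)·6 − 3·(-12)] + [3·(-1) − 0·6] + [0·(-11) − (-4)·(-1)] + [(-4)·(-12) − (-9)·(-11)]| = 76, so the area is 38.
Along each edge there are gcd(|Δx|,|Δy|)+1 lattice points, so counting each shared vertex once the boundary has gcd(12,18) + gcd(3,7) + gcd(4,10) + gcd(5,1) = 6+1+2+1 = 10.
Pick's theorem gives I = A − B/2 + 1 = 38 − 10/2 + 1 = 34.

34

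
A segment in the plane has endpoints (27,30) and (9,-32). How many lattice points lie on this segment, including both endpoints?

3

The number of lattice points on a segment between lattice points is gcd(|Δx|,|Δy|) + 1 = gcd(18,62) + 1 = 2 + 1 = 3.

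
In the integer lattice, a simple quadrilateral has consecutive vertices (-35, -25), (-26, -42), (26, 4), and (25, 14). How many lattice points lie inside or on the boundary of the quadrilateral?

973

The shoelace formula gives twice the area as |((-35)·(-42) − (-26)·(-25)) + ((-26)·4 − 26·(-42)) + (26·14 − 25·4) + (25·(-25) − (-35)·14)| = 1937, so the area is 968.5.
Summing gcd(|Δx|,|Δy|) over the edges gives the boundary count: gcd(9,17) + gcd(52,46) + gcd(1,10) + gcd(60,39) = 1+2+1+3 = 7.
Pick's theorem gives I = A − B/2 + 1 = 968.5 − 7/2 + 1 = 966, so the closed region contains I + B = 966 + 7 = 973 lattice points.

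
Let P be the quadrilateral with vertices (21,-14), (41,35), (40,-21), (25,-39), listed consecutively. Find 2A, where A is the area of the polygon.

1518

By the shoelace formula, twice the signed area is |(21·35 − 41·(-14)) + (41·(-21) − 40·35) + (40·(-39) − 25·(-21)) + (25·(-14) − 21·(-39))| = 1518, so the area is 759.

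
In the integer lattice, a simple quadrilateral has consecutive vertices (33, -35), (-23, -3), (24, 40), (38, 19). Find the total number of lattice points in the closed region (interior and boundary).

2396

The shoelace formula gives twice the area as |(33·(-3) − (-23)·(-35)) + ((-23)·40 − 24·(-3)) + (24·19 − 38·40) + (38·(-35) − 33·19)| = 4773, so the area is 2386.5.
Along each edge there are gcd(|Δx|,|Δy|)+1 lattice points, so counting each shared vertex once the boundary has gcd(56,32) + gcd(47,43) + gcd(14,21) + gcd(5,54) = 8+1+7+1 = 17.
Pick's theorem gives I = A − B/2 + 1 = 2386.5 − 17/2 + 1 = 2379, so the closed region contains I + B = 2379 + 17 = 2396 lattice points.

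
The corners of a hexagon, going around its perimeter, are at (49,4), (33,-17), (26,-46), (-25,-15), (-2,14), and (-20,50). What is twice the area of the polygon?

6311

Using the shoelace formula, 2A = |(49·(-17) − 33·4) + (33·(-46) − 26·(-17)) + (26·(-15) − (-25)·(-46)) + ((-25)·14 − (-2)·(-15)) + ((-2)·50 − (-20)·14) + ((-20)·4 − 49·50)| = 6311, so the area is 6311/2.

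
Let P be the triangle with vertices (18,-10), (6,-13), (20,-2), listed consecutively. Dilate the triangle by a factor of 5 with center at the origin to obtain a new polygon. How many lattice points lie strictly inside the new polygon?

The shoelace formula gives twice the area as |[18·(-13) − 6·(-10)] + [6·(-2) − 20·(-13)] + [20·(-10) − 18·(-2)]| = 90, so the area is 45.
The number of boundary lattice points is Σ gcd(|Δx|,|Δy|) = gcd(12,3) + gcd(14,11) + gcd(2,8) = 3+1+2 = 6.
Scaling by 5 multiplies the area by 5² = 25 (so the new area is 1125) and multiplies the boundary lattice-point count by 5, giving 30.
By Pick's theorem, the interior count of the dilated polygon is 1125 − 30/2 + 1 = 1111.

1111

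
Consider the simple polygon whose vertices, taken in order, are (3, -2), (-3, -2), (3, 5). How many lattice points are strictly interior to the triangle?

By the shoelace formula, twice the signed area is |[3·(-2) − (-3)·(-2)] + [(-3)·5 − 3·(-2)] + [3·(-2) − 3·5]| = 42, so the area is 21.
The number of boundary lattice points is Σ gcd(|Δx|,|Δy|) = gcd(6,0) + gcd(6,7) + gcd(0,7) = 6+1+7 = 14.
Pick's theorem gives I = A − B/2 + 1 = 21 − 14/2 + 1 = 15.

15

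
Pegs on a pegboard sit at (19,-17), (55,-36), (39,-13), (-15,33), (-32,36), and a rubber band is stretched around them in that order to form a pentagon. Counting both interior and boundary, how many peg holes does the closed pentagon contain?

1208

Using the shoelace formula, 2A = |[19·(-36) − 55·(-17)] + [55·(-13) − 39·(-36)] + [39·33 − (-15)·(-13)] + [(-15)·36 − (-32)·33] + [(-32)·(-17) − 19·36]| = 2408, so the area is 1204.
Summing gcd(|Δx|,|Δy|) over the edges gives the boundary count: gcd(36,19) + gcd(16,23) + gcd(54,46) + gcd(17,3) + gcd(51,53) = 1+1+2+1+1 = 6.
Pick's theorem gives I = A − B/2 + 1 = 1204 − 6/2 + 1 = 1202, so the closed region contains I + B = 1202 + 6 = 1208 lattice points.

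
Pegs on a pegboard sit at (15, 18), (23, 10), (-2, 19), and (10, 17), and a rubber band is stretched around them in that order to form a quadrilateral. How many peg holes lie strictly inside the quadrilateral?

By the shoelace formula, twice the signed area is |[15·10 − 23·18] + [23·19 − (-2)·10] + [(-2)·17 − 10·19] + [10·18 − 15·17]| = 106, so the area is 53.
Along each edge there are gcd(|Δx|,|Δy|)+1 lattice points, so counting each shared vertex once the boundary has gcd(8,8) + gcd(25,9) + gcd(12,2) + gcd(5,1) = 8+1+2+1 = 12.
By Pick's theorem A = I + B/2 − 1, so I = 53 − 12/2 + 1 = 48.

48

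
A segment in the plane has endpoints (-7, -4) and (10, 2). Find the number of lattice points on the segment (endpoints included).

2

The number of lattice points on a segment between lattice points is gcd(|Δx|,|Δy|) + 1 = gcd(17,6) + 1 = 1 + 1 = 2.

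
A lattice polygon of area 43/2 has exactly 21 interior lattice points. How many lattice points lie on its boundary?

Pick's theorem gives A = I + B/2 − 1, so B = 2(A − I + 1) = 2(43/2 − 21 + 1) = 3.

3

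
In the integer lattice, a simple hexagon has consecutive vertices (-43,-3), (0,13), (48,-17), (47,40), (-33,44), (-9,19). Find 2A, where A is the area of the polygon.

By the shoelace formula, twice the signed area is |[(-43)·13 − 0·(-3)] + [0·(-17) − 48·13] + [48·40 − 47·(-17)] + [47·44 − (-33)·40] + [(-33)·19 − (-9)·44] + [(-9)·(-3) − (-43)·19]| = 5537, so the area is 2768.5.

5537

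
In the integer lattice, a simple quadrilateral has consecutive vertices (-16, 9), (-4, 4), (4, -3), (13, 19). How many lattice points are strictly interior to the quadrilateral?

251

Using the shoelace formula, 2A = |((-16)·4 − (-4)·9) + ((-4)·(-3) − 4·4) + (4·19 − 13·(-3)) + (13·9 − (-16)·19)| = 504, so the area is 252.
Summing gcd(|Δx|,|Δy|) over the edges gives the boundary count: gcd(12,5) + gcd(8,7) + gcd(9,22) + gcd(29,10) = 1+1+1+1 = 4.
By Pick's theorem A = I + B/2 − 1, so I = 252 − 4/2 + 1 = 251.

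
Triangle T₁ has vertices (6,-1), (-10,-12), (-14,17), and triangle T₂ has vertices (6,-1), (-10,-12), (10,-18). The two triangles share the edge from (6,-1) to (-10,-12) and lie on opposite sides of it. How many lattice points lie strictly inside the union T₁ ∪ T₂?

The union is the simple quadrilateral with vertices (6,-1), (-14,17), (-10,-12), (10,-18) in order.
The shoelace formula gives twice the area as |[6·17 − (-14)·(-1)] + [(-14)·(-12) − (-10)·17] + [(-10)·(-18) − 10·(-12)] + [10·(-1) − 6·(-18)]| = 824, so the area is 412.
Along each edge there are gcd(|Δx|,|Δy|)+1 lattice points, so counting each shared vertex once the boundary has gcd(20,18) + gcd(4,29) + gcd(20,6) + gcd(4,17) = 2+1+2+1 = 6.
By Pick's theorem I = A − B/2 + 1 = 412 − 6/2 + 1 = 410.

410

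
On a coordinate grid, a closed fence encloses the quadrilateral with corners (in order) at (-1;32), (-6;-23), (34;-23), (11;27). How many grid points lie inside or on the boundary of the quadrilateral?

The shoelace formula gives twice the area as |((-1)·(-23) − (-6)·32) + ((-6)·(-23) − 34·(-23)) + (34·27 − 11·(-23)) + (11·32 − (-1)·27)| = 2685, so the area is 2685/2.
Along each edge there are gcd(|Δx|,|Δy|)+1 lattice points, so counting each shared vertex once the boundary has gcd(5,55) + gcd(40,0) + gcd(23,50) + gcd(12,5) = 5+40+1+1 = 47.
Pick's theorem gives I = A − B/2 + 1 = 2685/2 − 47/2 + 1 = 1320, so the closed region contains I + B = 1320 + 47 = 1367 lattice points.

1367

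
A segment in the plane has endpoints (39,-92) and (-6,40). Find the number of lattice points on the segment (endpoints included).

The number of lattice points on a segment between lattice points is gcd(|Δx|,|Δy|) + 1 = gcd(45,132) + 1 = 3 + 1 = 4.

4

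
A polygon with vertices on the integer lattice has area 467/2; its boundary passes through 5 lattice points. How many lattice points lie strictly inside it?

Pick's theorem A = I + B/2 − 1 rearranges to I = A − B/2 + 1 = 467/2 − 5/2 + 1 = 232.

232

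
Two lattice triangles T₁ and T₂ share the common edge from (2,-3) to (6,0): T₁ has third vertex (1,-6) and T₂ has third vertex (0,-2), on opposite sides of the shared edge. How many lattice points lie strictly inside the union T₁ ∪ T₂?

8

The union is the simple quadrilateral with vertices (2,-3), (1,-6), (6,0), (0,-2) in order.
The shoelace formula gives twice the area as |[2·(-6) − 1·(-3)] + [1·0 − 6·(-6)] + [6·(-2) − 0·0] + [0·(-3) − 2·(-2)]| = 19, so the area is 9.5.
Summing gcd(|Δx|,|Δy|) over the edges gives the boundary count: gcd(1,3) + gcd(5,6) + gcd(6,2) + gcd(2,1) = 1+1+2+1 = 5.
By Pick's theorem I = A − B/2 + 1 = 9.5 − 5/2 + 1 = 8.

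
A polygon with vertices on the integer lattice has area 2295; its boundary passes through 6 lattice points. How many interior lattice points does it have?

2293

Pick's theorem A = I + B/2 − 1 rearranges to I = A − B/2 + 1 = 2295 − 6/2 + 1 = 2293.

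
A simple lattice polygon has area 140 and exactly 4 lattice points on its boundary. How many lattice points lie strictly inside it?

Pick's theorem A = I + B/2 − 1 rearranges to I = A − B/2 + 1 = 140 − 4/2 + 1 = 139.

139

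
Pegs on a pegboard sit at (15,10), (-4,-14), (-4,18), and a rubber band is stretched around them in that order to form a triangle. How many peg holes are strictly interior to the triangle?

The shoelace formula gives twice the area as |(15·(-14) − (-4)·10) + ((-4)·18 − (-4)·(-14)) + ((-4)·10 − 15·18)| = 608, so the area is 304.
Along each edge there are gcd(|Δx|,|Δy|)+1 lattice points, so counting each shared vertex once the boundary has gcd(19,24) + gcd(0,32) + gcd(19,8) = 1+32+1 = 34.
Pick's theorem gives I = A − B/2 + 1 = 304 − 34/2 + 1 = 288.

288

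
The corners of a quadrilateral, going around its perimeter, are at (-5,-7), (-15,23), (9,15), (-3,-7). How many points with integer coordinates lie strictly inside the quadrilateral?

By the shoelace formula, twice the signed area is |((-5)·23 − (-15)·(-7)) + ((-15)·15 − 9·23) + (9·(-7) − (-3)·15) + ((-3)·(-7) − (-5)·(-7))| = 684, so the area is 342.
The number of boundary lattice points is Σ gcd(|Δx|,|Δy|) = gcd(10,30) + gcd(24,8) + gcd(12,22) + gcd(2,0) = 10+8+2+2 = 22.
Pick's theorem gives I = A − B/2 + 1 = 342 − 22/2 + 1 = 332.

332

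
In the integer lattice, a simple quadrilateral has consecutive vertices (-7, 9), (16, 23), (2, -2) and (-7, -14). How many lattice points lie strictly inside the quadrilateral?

By the shoelace formula, twice the signed area is |((-7)·23 − 16·9) + (16·(-2) − 2·23) + (2·(-14) − (-7)·(-2)) + ((-7)·9 − (-7)·(-14))| = 586, so the area is 293.
Along each edge there are gcd(|Δx|,|Δy|)+1 lattice points, so counting each shared vertex once the boundary has gcd(23,14) + gcd(14,25) + gcd(9,12) + gcd(0,23) = 1+1+3+23 = 28.
Pick's theorem gives I = A − B/2 + 1 = 293 − 28/2 + 1 = 280.

280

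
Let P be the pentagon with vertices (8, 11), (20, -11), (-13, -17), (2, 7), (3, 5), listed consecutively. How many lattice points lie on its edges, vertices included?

Summing gcd(|Δx|,|Δy|) over the edges gives the boundary count: gcd(12,22) + gcd(33,6) + gcd(15,24) + gcd(1,2) + gcd(5,6) = 2+3+3+1+1 = 10.

10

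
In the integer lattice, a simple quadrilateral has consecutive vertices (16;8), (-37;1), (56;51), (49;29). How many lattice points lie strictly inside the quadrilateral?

1287

By the shoelace formula, twice the signed area is |[16·1 − (-37)·8] + [(-37)·51 − 56·1] + [56·29 − 49·51] + [49·8 − 16·29]| = 2578, so the area is 1289.
The number of boundary lattice points is Σ gcd(|Δx|,|Δy|) = gcd(53,7) + gcd(93,50) + gcd(7,22) + gcd(33,21) = 1+1+1+3 = 6.
Pick's theorem gives I = A − B/2 + 1 = 1289 − 6/2 + 1 = 1287.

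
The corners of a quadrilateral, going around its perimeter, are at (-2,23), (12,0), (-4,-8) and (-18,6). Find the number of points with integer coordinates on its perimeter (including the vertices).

24

Along each edge there are gcd(|Δx|,|Δy|)+1 lattice points, so counting each shared vertex once the boundary has gcd(14,23) + gcd(16,8) + gcd(14,14) + gcd(16,17) = 1+8+14+1 = 24.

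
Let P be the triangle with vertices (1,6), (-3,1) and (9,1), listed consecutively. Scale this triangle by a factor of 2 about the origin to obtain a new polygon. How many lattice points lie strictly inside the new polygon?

The shoelace formula gives twice the area as |(1·1 − (-3)·6) + ((-3)·1 − 9·1) + (9·6 − 1·1)| = 60, so the area is 30.
The number of boundary lattice points is Σ gcd(|Δx|,|Δy|) = gcd(4,5) + gcd(12,0) + gcd(8,5) = 1+12+1 = 14.
Scaling by 2 multiplies the area by 2² = 4 (so the new area is 120) and multiplies the boundary lattice-point count by 2, giving 28.
By Pick's theorem, the interior count of the dilated polygon is 120 − 28/2 + 1 = 107.

107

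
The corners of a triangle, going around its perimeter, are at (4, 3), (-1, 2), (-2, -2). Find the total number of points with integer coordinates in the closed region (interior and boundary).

Using the shoelace formula, 2A = |[4·2 − (-1)·3] + [(-1)·(-2) − (-2)·2] + [(-2)·3 − 4·(-2)]| = 19, so the area is 19/2.
Along each edge there are gcd(|Δx|,|Δy|)+1 lattice points, so counting each shared vertex once the boundary has gcd(5,1) + gcd(1,4) + gcd(6,5) = 1+1+1 = 3.
Pick's theorem gives I = A − B/2 + 1 = 19/2 − 3/2 + 1 = 9, so the closed region contains I + B = 9 + 3 = 12 lattice points.

12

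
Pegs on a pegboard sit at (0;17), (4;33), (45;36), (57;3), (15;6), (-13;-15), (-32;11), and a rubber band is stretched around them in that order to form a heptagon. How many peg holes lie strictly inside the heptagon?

By the shoelace formula, twice the signed area is |[0·33 − 4·17] + [4·36 − 45·33] + [45·3 − 57·36] + [57·6 − 15·3] + [15·(-15) − (-13)·6] + [(-13)·11 − (-32)·(-15)] + [(-32)·17 − 0·11]| = 4343, so the area is 2171.5.
Along each edge there are gcd(|Δx|,|Δy|)+1 lattice points, so counting each shared vertex once the boundary has gcd(4,16) + gcd(41,3) + gcd(12,33) + gcd(42,3) + gcd(28,21) + gcd(19,26) + gcd(32,6) = 4+1+3+3+7+1+2 = 21.
By Pick's theorem A = I + B/2 − 1, so I = 2171.5 − 21/2 + 1 = 2162.

2162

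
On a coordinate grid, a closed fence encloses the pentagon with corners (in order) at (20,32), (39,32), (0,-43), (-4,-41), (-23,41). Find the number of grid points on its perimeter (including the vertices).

26

The number of boundary lattice points is Σ gcd(|Δx|,|Δy|) = gcd(19,0) + gcd(39,75) + gcd(4,2) + gcd(19,82) + gcd(43,9) = 19+3+2+1+1 = 26.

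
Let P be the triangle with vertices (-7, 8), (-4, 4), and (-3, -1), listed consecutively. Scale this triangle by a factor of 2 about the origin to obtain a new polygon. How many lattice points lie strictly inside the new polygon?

By the shoelace formula, twice the signed area is |[(-7)·4 − (-4)·8] + [(-4)·(-1) − (-3)·4] + [(-3)·8 − (-7)·(-1)]| = 11, so the area is 5.5.
The number of boundary lattice points is Σ gcd(|Δx|,|Δy|) = gcd(3,4) + gcd(1,5) + gcd(4,9) = 1+1+1 = 3.
Scaling by 2 multiplies the area by 2² = 4 (so the new area is 22) and multiplies the boundary lattice-point count by 2, giving 6.
By Pick's theorem, the interior count of the dilated polygon is 22 − 6/2 + 1 = 20.

20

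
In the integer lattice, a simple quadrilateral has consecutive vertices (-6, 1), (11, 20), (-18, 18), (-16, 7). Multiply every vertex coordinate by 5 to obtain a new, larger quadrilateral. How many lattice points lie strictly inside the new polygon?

7676

The shoelace formula gives twice the area as |[(-6)·20 − 11·1] + [11·18 − (-18)·20] + [(-18)·7 − (-16)·18] + [(-16)·1 − (-6)·7]| = 615, so the area is 307.5.
Summing gcd(|Δx|,|Δy|) over the edges gives the boundary count: gcd(17,19) + gcd(29,2) + gcd(2,11) + gcd(10,6) = 1+1+1+2 = 5.
Scaling by 5 multiplies the area by 5² = 25 (so the new area is 7687.5) and multiplies the boundary lattice-point count by 5, giving 25.
By Pick's theorem, the interior count of the dilated polygon is 7687.5 − 25/2 + 1 = 7676.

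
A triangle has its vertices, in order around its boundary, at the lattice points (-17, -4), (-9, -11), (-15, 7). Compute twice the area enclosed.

Using the shoelace formula, 2A = |((-17)·(-11) − (-9)·(-4)) + ((-9)·7 − (-15)·(-11)) + ((-15)·(-4) − (-17)·7)| = 102, so the area is 51.

102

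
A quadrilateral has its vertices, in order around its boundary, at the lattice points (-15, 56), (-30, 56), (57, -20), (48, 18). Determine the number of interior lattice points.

The shoelace formula gives twice the area as |((-15)·56 − (-30)·56) + ((-30)·(-20) − 57·56) + (57·18 − 48·(-20)) + (48·56 − (-15)·18)| = 3192, so the area is 1596.
The number of boundary lattice points is Σ gcd(|Δx|,|Δy|) = gcd(15,0) + gcd(87,76) + gcd(9,38) + gcd(63,38) = 15+1+1+1 = 18.
Pick's theorem gives I = A − B/2 + 1 = 1596 − 18/2 + 1 = 1588.

1588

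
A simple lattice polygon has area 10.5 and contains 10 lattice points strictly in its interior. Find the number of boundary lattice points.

3

Pick's theorem gives A = I + B/2 − 1, so B = 2(A − I + 1) = 2(10.5 − 10 + 1) = 3.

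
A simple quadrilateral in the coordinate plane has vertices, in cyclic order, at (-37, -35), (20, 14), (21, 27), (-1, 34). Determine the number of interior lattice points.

1229

The shoelace formula gives twice the area as |((-37)·14 − 20·(-35)) + (20·27 − 21·14) + (21·34 − (-1)·27) + ((-1)·(-35) − (-37)·34)| = 2462, so the area is 1231.
Along each edge there are gcd(|Δx|,|Δy|)+1 lattice points, so counting each shared vertex once the boundary has gcd(57,49) + gcd(1,13) + gcd(22,7) + gcd(36,69) = 1+1+1+3 = 6.
Pick's theorem gives I = A − B/2 + 1 = 1231 − 6/2 + 1 = 1229.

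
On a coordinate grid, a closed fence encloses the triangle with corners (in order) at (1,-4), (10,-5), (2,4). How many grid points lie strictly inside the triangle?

36

By the shoelace formula, twice the signed area is |(1·(-5) − 10·(-4)) + (10·4 − 2·(-5)) + (2·(-4) − 1·4)| = 73, so the area is 36.5.
The number of boundary lattice points is Σ gcd(|Δx|,|Δy|) = gcd(9,1) + gcd(8,9) + gcd(1,8) = 1+1+1 = 3.
By Pick's theorem A = I + B/2 − 1, so I = 36.5 − 3/2 + 1 = 36.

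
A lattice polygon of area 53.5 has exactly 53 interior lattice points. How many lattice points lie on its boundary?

Pick's theorem gives A = I + B/2 − 1, so B = 2(A − I + 1) = 2(53.5 − 53 + 1) = 3.

3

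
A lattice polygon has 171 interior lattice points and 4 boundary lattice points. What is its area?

Pick's theorem states A = I + B/2 − 1, so A = 171 + 4/2 − 1 = 172.

172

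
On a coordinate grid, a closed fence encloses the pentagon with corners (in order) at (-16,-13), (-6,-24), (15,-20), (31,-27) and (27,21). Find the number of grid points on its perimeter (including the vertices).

8

The number of boundary lattice points is Σ gcd(|Δx|,|Δy|) = gcd(10,11) + gcd(21,4) + gcd(16,7) + gcd(4,48) + gcd(43,34) = 1+1+1+4+1 = 8.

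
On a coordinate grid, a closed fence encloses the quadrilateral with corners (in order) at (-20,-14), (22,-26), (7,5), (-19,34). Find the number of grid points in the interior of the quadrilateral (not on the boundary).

The shoelace formula gives twice the area as |[(-20)·(-26) − 22·(-14)] + [22·5 − 7·(-26)] + [7·34 − (-19)·5] + [(-19)·(-14) − (-20)·34]| = 2399, so the area is 1199.5.
Along each edge there are gcd(|Δx|,|Δy|)+1 lattice points, so counting each shared vertex once the boundary has gcd(42,12) + gcd(15,31) + gcd(26,29) + gcd(1,48) = 6+1+1+1 = 9.
Pick's theorem gives I = A − B/2 + 1 = 1199.5 − 9/2 + 1 = 1196.

1196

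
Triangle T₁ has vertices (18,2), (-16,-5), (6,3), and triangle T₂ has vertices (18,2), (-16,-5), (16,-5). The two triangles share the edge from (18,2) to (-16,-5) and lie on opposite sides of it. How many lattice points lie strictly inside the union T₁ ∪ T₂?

The union is the simple quadrilateral with vertices (18,2), (6,3), (-16,-5), (16,-5) in order.
Using the shoelace formula, 2A = |[18·3 − 6·2] + [6·(-5) − (-16)·3] + [(-16)·(-5) − 16·(-5)] + [16·2 − 18·(-5)]| = 342, so the area is 171.
Summing gcd(|Δx|,|Δy|) over the edges gives the boundary count: gcd(12,1) + gcd(22,8) + gcd(32,0) + gcd(2,7) = 1+2+32+1 = 36.
By Pick's theorem I = A − B/2 + 1 = 171 − 36/2 + 1 = 154.

154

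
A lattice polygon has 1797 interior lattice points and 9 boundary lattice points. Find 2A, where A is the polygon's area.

3601

Pick's theorem states A = I + B/2 − 1, so A = 1797 + 9/2 − 1 = 3601/2.
Hence 2A = 3601.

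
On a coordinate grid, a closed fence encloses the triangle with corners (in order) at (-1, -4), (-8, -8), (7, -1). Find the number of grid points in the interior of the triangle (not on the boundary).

5

By the shoelace formula, twice the signed area is |((-1)·(-8) − (-8)·(-4)) + ((-8)·(-1) − 7·(-8)) + (7·(-4) − (-1)·(-1))| = 11, so the area is 5.5.
Along each edge there are gcd(|Δx|,|Δy|)+1 lattice points, so counting each shared vertex once the boundary has gcd(7,4) + gcd(15,7) + gcd(8,3) = 1+1+1 = 3.
By Pick's theorem A = I + B/2 − 1, so I = 5.5 − 3/2 + 1 = 5.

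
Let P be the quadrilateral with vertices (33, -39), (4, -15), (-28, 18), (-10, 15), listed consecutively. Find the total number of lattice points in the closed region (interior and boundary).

520

The shoelace formula gives twice the area as |[33·(-15) − 4·(-39)] + [4·18 − (-28)·(-15)] + [(-28)·15 − (-10)·18] + [(-10)·(-39) − 33·15]| = 1032, so the area is 516.
Summing gcd(|Δx|,|Δy|) over the edges gives the boundary count: gcd(29,24) + gcd(32,33) + gcd(18,3) + gcd(43,54) = 1+1+3+1 = 6.
Pick's theorem gives I = A − B/2 + 1 = 516 − 6/2 + 1 = 514, so the closed region contains I + B = 514 + 6 = 520 lattice points.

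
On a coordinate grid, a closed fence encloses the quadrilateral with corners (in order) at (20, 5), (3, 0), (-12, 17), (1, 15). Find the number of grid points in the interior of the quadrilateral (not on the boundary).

Using the shoelace formula, 2A = |[20·0 − 3·5] + [3·17 − (-12)·0] + [(-12)·15 − 1·17] + [1·5 − 20·15]| = 456, so the area is 228.
Summing gcd(|Δx|,|Δy|) over the edges gives the boundary count: gcd(17,5) + gcd(15,17) + gcd(13,2) + gcd(19,10) = 1+1+1+1 = 4.
By Pick's theorem A = I + B/2 − 1, so I = 228 − 4/2 + 1 = 227.

227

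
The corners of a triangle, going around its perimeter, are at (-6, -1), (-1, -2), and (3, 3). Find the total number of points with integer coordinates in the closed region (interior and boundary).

17

By the shoelace formula, twice the signed area is |((-6)·(-2) − (-1)·(-1)) + ((-1)·3 − 3·(-2)) + (3·(-1) − (-6)·3)| = 29, so the area is 14.5.
The number of boundary lattice points is Σ gcd(|Δx|,|Δy|) = gcd(5,1) + gcd(4,5) + gcd(9,4) = 1+1+1 = 3.
Pick's theorem gives I = A − B/2 + 1 = 14.5 − 3/2 + 1 = 14, so the closed region contains I + B = 14 + 3 = 17 lattice points.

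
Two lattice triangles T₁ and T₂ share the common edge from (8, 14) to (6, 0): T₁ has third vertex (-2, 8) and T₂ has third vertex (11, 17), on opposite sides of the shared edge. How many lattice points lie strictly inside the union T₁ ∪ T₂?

The union is the simple quadrilateral with vertices (8, 14), (-2, 8), (6, 0), (11, 17) in order.
Using the shoelace formula, 2A = |(8·8 − (-2)·14) + ((-2)·0 − 6·8) + (6·17 − 11·0) + (11·14 − 8·17)| = 164, so the area is 82.
Summing gcd(|Δx|,|Δy|) over the edges gives the boundary count: gcd(10,6) + gcd(8,8) + gcd(5,17) + gcd(3,3) = 2+8+1+3 = 14.
By Pick's theorem I = A − B/2 + 1 = 82 − 14/2 + 1 = 76.

76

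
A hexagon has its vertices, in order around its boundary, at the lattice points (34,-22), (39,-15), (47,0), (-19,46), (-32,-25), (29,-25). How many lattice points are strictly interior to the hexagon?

The shoelace formula gives twice the area as |[34·(-15) − 39·(-22)] + [39·0 − 47·(-15)] + [47·46 − (-19)·0] + [(-19)·(-25) − (-32)·46] + [(-32)·(-25) − 29·(-25)] + [29·(-22) − 34·(-25)]| = 6899, so the area is 6899/2.
Along each edge there are gcd(|Δx|,|Δy|)+1 lattice points, so counting each shared vertex once the boundary has gcd(5,7) + gcd(8,15) + gcd(66,46) + gcd(13,71) + gcd(61,0) + gcd(5,3) = 1+1+2+1+61+1 = 67.
Pick's theorem gives I = A − B/2 + 1 = 6899/2 − 67/2 + 1 = 3417.

3417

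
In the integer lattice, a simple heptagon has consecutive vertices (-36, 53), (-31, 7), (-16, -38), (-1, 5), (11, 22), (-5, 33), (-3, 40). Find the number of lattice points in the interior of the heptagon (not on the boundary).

2060

Using the shoelace formula, 2A = |[(-36)·7 − (-31)·53] + [(-31)·(-38) − (-16)·7] + [(-16)·5 − (-1)·(-38)] + [(-1)·22 − 11·5] + [11·33 − (-5)·22] + [(-5)·40 − (-3)·33] + [(-3)·53 − (-36)·40]| = 4139, so the area is 2069.5.
Along each edge there are gcd(|Δx|,|Δy|)+1 lattice points, so counting each shared vertex once the boundary has gcd(5,46) + gcd(15,45) + gcd(15,43) + gcd(12,17) + gcd(16,11) + gcd(2,7) + gcd(33,13) = 1+15+1+1+1+1+1 = 21.
By Pick's theorem A = I + B/2 − 1, so I = 2069.5 − 21/2 + 1 = 2060.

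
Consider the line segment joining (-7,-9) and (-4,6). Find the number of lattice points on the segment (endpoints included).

4

The number of lattice points on a segment between lattice points is gcd(|Δx|,|Δy|) + 1 = gcd(3,15) + 1 = 3 + 1 = 4.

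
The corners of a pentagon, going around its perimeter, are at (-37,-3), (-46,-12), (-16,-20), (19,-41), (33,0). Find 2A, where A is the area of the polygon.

3324

By the shoelace formula, twice the signed area is |[(-37)·(-12) − (-46)·(-3)] + [(-46)·(-20) − (-16)·(-12)] + [(-16)·(-41) − 19·(-20)] + [19·0 − 33·(-41)] + [33·(-3) − (-37)·0]| = 3324, so the area is 1662.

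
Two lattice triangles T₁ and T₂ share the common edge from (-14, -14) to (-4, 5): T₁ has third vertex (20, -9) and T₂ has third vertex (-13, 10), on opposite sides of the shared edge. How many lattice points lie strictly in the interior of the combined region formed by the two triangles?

The union is the simple quadrilateral with vertices (-14, -14), (20, -9), (-4, 5), (-13, 10) in order.
Using the shoelace formula, 2A = |[(-14)·(-9) − 20·(-14)] + [20·5 − (-4)·(-9)] + [(-4)·10 − (-13)·5] + [(-13)·(-14) − (-14)·10]| = 817, so the area is 408.5.
Summing gcd(|Δx|,|Δy|) over the edges gives the boundary count: gcd(34,5) + gcd(24,14) + gcd(9,5) + gcd(1,24) = 1+2+1+1 = 5.
By Pick's theorem I = A − B/2 + 1 = 408.5 − 5/2 + 1 = 407.

407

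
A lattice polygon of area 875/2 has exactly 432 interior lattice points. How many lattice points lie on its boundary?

Pick's theorem gives A = I + B/2 − 1, so B = 2(A − I + 1) = 2(875/2 − 432 + 1) = 13.

13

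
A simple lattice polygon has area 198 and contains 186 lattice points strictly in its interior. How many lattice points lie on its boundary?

Pick's theorem gives A = I + B/2 − 1, so B = 2(A − I + 1) = 2(198 − 186 + 1) = 26.

26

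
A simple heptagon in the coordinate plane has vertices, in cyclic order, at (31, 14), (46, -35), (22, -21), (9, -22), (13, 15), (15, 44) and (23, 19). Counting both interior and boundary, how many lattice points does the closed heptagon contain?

1228

Using the shoelace formula, 2A = |[31·(-35) − 46·14] + [46·(-21) − 22·(-35)] + [22·(-22) − 9·(-21)] + [9·15 − 13·(-22)] + [13·44 − 15·15] + [15·19 − 23·44] + [23·14 − 31·19]| = 2446, so the area is 1223.
Along each edge there are gcd(|Δx|,|Δy|)+1 lattice points, so counting each shared vertex once the boundary has gcd(15,49) + gcd(24,14) + gcd(13,1) + gcd(4,37) + gcd(2,29) + gcd(8,25) + gcd(8,5) = 1+2+1+1+1+1+1 = 8.
Pick's theorem gives I = A − B/2 + 1 = 1223 − 8/2 + 1 = 1220, so the closed region contains I + B = 1220 + 8 = 1228 lattice points.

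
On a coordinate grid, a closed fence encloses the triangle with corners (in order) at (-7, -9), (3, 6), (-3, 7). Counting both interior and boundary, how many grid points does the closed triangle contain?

By the shoelace formula, twice the signed area is |((-7)·6 − 3·(-9)) + (3·7 − (-3)·6) + ((-3)·(-9) − (-7)·7)| = 100, so the area is 50.
Along each edge there are gcd(|Δx|,|Δy|)+1 lattice points, so counting each shared vertex once the boundary has gcd(10,15) + gcd(6,1) + gcd(4,16) = 5+1+4 = 10.
Pick's theorem gives I = A − B/2 + 1 = 50 − 10/2 + 1 = 46, so the closed region contains I + B = 46 + 10 = 56 lattice points.

56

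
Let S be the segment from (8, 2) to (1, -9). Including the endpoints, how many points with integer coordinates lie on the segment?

The number of lattice points on a segment between lattice points is gcd(|Δx|,|Δy|) + 1 = gcd(7,11) + 1 = 1 + 1 = 2.

2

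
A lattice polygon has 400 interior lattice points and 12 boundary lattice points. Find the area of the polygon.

Pick's theorem states A = I + B/2 − 1, so A = 400 + 12/2 − 1 = 405.

405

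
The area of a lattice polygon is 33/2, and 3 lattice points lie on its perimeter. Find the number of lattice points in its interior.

16

Pick's theorem A = I + B/2 − 1 rearranges to I = A − B/2 + 1 = 33/2 − 3/2 + 1 = 16.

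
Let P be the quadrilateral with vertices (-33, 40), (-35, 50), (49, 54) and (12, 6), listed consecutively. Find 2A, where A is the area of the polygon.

4266

By the shoelace formula, twice the signed area is |[(-33)·50 − (-35)·40] + [(-35)·54 − 49·50] + [49·6 − 12·54] + [12·40 − (-33)·6]| = 4266, so the area is 2133.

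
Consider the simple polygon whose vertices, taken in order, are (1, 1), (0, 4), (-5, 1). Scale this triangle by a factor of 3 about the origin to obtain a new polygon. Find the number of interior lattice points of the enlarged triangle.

By the shoelace formula, twice the signed area is |(1·4 − 0·1) + (0·1 − (-5)·4) + ((-5)·1 − 1·1)| = 18, so the area is 9.
Summing gcd(|Δx|,|Δy|) over the edges gives the boundary count: gcd(1,3) + gcd(5,3) + gcd(6,0) = 1+1+6 = 8.
Scaling by 3 multiplies the area by 3² = 9 (so the new area is 81) and multiplies the boundary lattice-point count by 3, giving 24.
By Pick's theorem, the interior count of the dilated polygon is 81 − 24/2 + 1 = 70.

70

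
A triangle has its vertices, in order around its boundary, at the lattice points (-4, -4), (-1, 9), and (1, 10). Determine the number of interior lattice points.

Using the shoelace formula, 2A = |((-4)·9 − (-1)·(-4)) + ((-1)·10 − 1·9) + (1·(-4) − (-4)·10)| = 23, so the area is 11.5.
Along each edge there are gcd(|Δx|,|Δy|)+1 lattice points, so counting each shared vertex once the boundary has gcd(3,13) + gcd(2,1) + gcd(5,14) = 1+1+1 = 3.
By Pick's theorem A = I + B/2 − 1, so I = 11.5 − 3/2 + 1 = 11.

11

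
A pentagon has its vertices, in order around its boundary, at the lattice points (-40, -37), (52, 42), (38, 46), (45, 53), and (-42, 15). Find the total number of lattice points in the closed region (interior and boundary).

3027

Using the shoelace formula, 2A = |[(-40)·42 − 52·(-37)] + [52·46 − 38·42] + [38·53 − 45·46] + [45·15 − (-42)·53] + [(-42)·(-37) − (-40)·15]| = 6039, so the area is 3019.5.
The number of boundary lattice points is Σ gcd(|Δx|,|Δy|) = gcd(92,79) + gcd(14,4) + gcd(7,7) + gcd(87,38) + gcd(2,52) = 1+2+7+1+2 = 13.
Pick's theorem gives I = A − B/2 + 1 = 3019.5 − 13/2 + 1 = 3014, so the closed region contains I + B = 3014 + 13 = 3027 lattice points.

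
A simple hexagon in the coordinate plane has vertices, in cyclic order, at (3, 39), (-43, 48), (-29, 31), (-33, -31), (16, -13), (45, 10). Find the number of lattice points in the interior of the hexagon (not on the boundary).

3596

Using the shoelace formula, 2A = |(3·48 − (-43)·39) + ((-43)·31 − (-29)·48) + ((-29)·(-31) − (-33)·31) + ((-33)·(-13) − 16·(-31)) + (16·10 − 45·(-13)) + (45·39 − 3·10)| = 7197, so the area is 3598.5.
Summing gcd(|Δx|,|Δy|) over the edges gives the boundary count: gcd(46,9) + gcd(14,17) + gcd(4,62) + gcd(49,18) + gcd(29,23) + gcd(42,29) = 1+1+2+1+1+1 = 7.
Pick's theorem gives I = A − B/2 + 1 = 3598.5 − 7/2 + 1 = 3596.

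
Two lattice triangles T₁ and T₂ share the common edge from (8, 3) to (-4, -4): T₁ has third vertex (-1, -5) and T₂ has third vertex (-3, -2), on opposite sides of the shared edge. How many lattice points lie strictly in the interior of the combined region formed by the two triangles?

The union is the simple quadrilateral with vertices (8, 3), (-1, -5), (-4, -4), (-3, -2) in order.
Using the shoelace formula, 2A = |(8·(-5) − (-1)·3) + ((-1)·(-4) − (-4)·(-5)) + ((-4)·(-2) − (-3)·(-4)) + ((-3)·3 − 8·(-2))| = 50, so the area is 25.
The number of boundary lattice points is Σ gcd(|Δx|,|Δy|) = gcd(9,8) + gcd(3,1) + gcd(1,2) + gcd(11,5) = 1+1+1+1 = 4.
By Pick's theorem I = A − B/2 + 1 = 25 − 4/2 + 1 = 24.

24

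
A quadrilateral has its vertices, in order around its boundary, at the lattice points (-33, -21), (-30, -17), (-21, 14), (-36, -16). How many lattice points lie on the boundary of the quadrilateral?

Along each edge there are gcd(|Δx|,|Δy|)+1 lattice points, so counting each shared vertex once the boundary has gcd(3,4) + gcd(9,31) + gcd(15,30) + gcd(3,5) = 1+1+15+1 = 18.

18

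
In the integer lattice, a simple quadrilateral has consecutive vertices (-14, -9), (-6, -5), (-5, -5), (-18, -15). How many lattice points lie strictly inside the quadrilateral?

18

The shoelace formula gives twice the area as |[(-14)·(-5) − (-6)·(-9)] + [(-6)·(-5) − (-5)·(-5)] + [(-5)·(-15) − (-18)·(-5)] + [(-18)·(-9) − (-14)·(-15)]| = 42, so the area is 21.
Summing gcd(|Δx|,|Δy|) over the edges gives the boundary count: gcd(8,4) + gcd(1,0) + gcd(13,10) + gcd(4,6) = 4+1+1+2 = 8.
By Pick's theorem A = I + B/2 − 1, so I = 21 − 8/2 + 1 = 18.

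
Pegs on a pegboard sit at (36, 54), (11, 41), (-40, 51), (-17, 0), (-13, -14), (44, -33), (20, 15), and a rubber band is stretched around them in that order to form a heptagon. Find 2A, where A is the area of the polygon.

7093

By the shoelace formula, twice the signed area is |(36·41 − 11·54) + (11·51 − (-40)·41) + ((-40)·0 − (-17)·51) + ((-17)·(-14) − (-13)·0) + ((-13)·(-33) − 44·(-14)) + (44·15 − 20·(-33)) + (20·54 − 36·15)| = 7093, so the area is 7093/2.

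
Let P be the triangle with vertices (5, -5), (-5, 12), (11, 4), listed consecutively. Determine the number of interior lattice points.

Using the shoelace formula, 2A = |[5·12 − (-5)·(-5)] + [(-5)·4 − 11·12] + [11·(-5) − 5·4]| = 192, so the area is 96.
Summing gcd(|Δx|,|Δy|) over the edges gives the boundary count: gcd(10,17) + gcd(16,8) + gcd(6,9) = 1+8+3 = 12.
Pick's theorem gives I = A − B/2 + 1 = 96 − 12/2 + 1 = 91.

91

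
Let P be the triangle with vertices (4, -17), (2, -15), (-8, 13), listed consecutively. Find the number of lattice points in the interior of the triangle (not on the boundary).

14

The shoelace formula gives twice the area as |(4·(-15) − 2·(-17)) + (2·13 − (-8)·(-15)) + ((-8)·(-17) − 4·13)| = 36, so the area is 18.
Along each edge there are gcd(|Δx|,|Δy|)+1 lattice points, so counting each shared vertex once the boundary has gcd(2,2) + gcd(10,28) + gcd(12,30) = 2+2+6 = 10.
Pick's theorem gives I = A − B/2 + 1 = 18 − 10/2 + 1 = 14.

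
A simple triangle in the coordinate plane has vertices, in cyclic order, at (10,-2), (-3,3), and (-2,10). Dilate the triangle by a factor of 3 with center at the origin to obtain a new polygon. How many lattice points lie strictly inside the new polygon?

By the shoelace formula, twice the signed area is |[10·3 − (-3)·(-2)] + [(-3)·10 − (-2)·3] + [(-2)·(-2) − 10·10]| = 96, so the area is 48.
The number of boundary lattice points is Σ gcd(|Δx|,|Δy|) = gcd(13,5) + gcd(1,7) + gcd(12,12) = 1+1+12 = 14.
Scaling by 3 multiplies the area by 3² = 9 (so the new area is 432) and multiplies the boundary lattice-point count by 3, giving 42.
By Pick's theorem, the interior count of the dilated polygon is 432 − 42/2 + 1 = 412.

412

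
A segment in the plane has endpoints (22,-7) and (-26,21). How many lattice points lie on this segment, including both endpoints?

The number of lattice points on a segment between lattice points is gcd(|Δx|,|Δy|) + 1 = gcd(48,28) + 1 = 4 + 1 = 5.

5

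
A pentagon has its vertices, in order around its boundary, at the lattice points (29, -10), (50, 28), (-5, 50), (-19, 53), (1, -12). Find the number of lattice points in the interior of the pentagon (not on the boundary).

2566

By the shoelace formula, twice the signed area is |(29·28 − 50·(-10)) + (50·50 − (-5)·28) + ((-5)·53 − (-19)·50) + ((-19)·(-12) − 1·53) + (1·(-10) − 29·(-12))| = 5150, so the area is 2575.
The number of boundary lattice points is Σ gcd(|Δx|,|Δy|) = gcd(21,38) + gcd(55,22) + gcd(14,3) + gcd(20,65) + gcd(28,2) = 1+11+1+5+2 = 20.
Pick's theorem gives I = A − B/2 + 1 = 2575 − 20/2 + 1 = 2566.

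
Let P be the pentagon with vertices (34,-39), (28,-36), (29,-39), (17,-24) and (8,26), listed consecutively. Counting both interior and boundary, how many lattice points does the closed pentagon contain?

Using the shoelace formula, 2A = |(34·(-36) − 28·(-39)) + (28·(-39) − 29·(-36)) + (29·(-24) − 17·(-39)) + (17·26 − 8·(-24)) + (8·(-39) − 34·26)| = 775, so the area is 387.5.
The number of boundary lattice points is Σ gcd(|Δx|,|Δy|) = gcd(6,3) + gcd(1,3) + gcd(12,15) + gcd(9,50) + gcd(26,65) = 3+1+3+1+13 = 21.
Pick's theorem gives I = A − B/2 + 1 = 387.5 − 21/2 + 1 = 378, so the closed region contains I + B = 378 + 21 = 399 lattice points.

399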